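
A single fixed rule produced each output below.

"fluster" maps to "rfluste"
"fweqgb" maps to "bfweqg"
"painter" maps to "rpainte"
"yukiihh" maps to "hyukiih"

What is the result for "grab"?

bgra

The pattern: move the last character to the front.
For "grab" the result is "bgra".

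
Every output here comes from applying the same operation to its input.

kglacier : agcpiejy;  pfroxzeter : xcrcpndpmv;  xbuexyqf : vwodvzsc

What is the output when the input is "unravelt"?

In each case the input is transformed by: swap the front and back halves of the string, then shift every letter 2 places backward in the alphabet (wrapping around).
Applying both steps to "unravelt": "veltunra", then "tcjrslpy".

tcjrslpy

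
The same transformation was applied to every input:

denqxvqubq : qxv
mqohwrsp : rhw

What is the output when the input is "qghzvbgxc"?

Looking at the pairs, the operation is to take characters alternately from the front and the back (1st, last, 2nd, 2nd-last, ...), then keep only the last 3 characters.
Working it through for "qghzvbgxc": intermediate "qcgxhgzbv", final "zbv".

zbv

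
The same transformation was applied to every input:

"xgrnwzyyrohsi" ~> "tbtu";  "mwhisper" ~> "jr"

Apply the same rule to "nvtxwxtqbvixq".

What's happening: shift every letter 2 places forward in the alphabet (wrapping around), then keep one character in every 3, starting at position 3 (positions 3rd, 6th, 9th, ...).
On "nvtxwxtqbvixq": the first step gives "pxvzyzvsdxkzs", and the second then gives "vzdz".

vzdz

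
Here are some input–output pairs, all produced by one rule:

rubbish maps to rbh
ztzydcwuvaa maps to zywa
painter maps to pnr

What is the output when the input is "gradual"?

The pattern: keep one character in every 3, starting at position 1 (positions 1st, 4th, 7th, ...).
On "gradual" that produces "gdl".

gdl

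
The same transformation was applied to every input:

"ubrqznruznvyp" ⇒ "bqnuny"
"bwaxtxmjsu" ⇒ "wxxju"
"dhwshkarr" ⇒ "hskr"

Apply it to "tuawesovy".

uwsv

The transformation: keep every other character starting from the second (positions 2nd, 4th, 6th, ...).
On "tuawesovy" that produces "uwsv".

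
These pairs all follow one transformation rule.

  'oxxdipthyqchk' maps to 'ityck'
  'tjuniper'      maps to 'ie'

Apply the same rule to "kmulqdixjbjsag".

qijja

The transformation: delete the first 3 characters, then keep every other character starting from the second (positions 2nd, 4th, 6th, ...).
For "kmulqdixjbjsag", step one produces "lqdixjbjsag"; step two turns that into "qijja".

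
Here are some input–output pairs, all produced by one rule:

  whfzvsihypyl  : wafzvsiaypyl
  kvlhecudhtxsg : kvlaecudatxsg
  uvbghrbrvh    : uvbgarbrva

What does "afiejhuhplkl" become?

afiejauaplkl

The pattern: replace every "h" with "a".
For "afiejhuhplkl" the result is "afiejauaplkl".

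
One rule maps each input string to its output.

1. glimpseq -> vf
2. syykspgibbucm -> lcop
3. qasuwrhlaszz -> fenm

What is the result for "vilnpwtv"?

yj

Rule — keep one character in every 3, starting at position 3 (positions 3rd, 6th, 9th, ...), then shift every letter 13 places forward in the alphabet (wrapping around) — i.e. ROT13.
So "vilnpwtv" becomes "yj".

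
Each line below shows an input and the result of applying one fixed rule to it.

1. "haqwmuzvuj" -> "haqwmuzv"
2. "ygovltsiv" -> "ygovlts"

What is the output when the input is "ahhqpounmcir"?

Rule — delete the last 2 characters.
Applying that to "ahhqpounmcir" gives "ahhqpounmc".

ahhqpounmc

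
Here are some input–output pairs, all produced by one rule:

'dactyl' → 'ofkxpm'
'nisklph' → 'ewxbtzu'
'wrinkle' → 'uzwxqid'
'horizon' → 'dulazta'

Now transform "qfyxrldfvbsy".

kjdxprhnekcr

In each case the input is transformed by: move the first 2 characters to the end (rotate left by 2), then shift every letter 12 places forward in the alphabet (wrapping around).
Working it through for "qfyxrldfvbsy": intermediate "yxrldfvbsyqf", final "kjdxprhnekcr".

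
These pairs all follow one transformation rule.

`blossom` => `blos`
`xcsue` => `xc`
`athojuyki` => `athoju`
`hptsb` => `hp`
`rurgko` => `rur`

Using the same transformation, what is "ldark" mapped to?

What's happening: delete the last 3 characters.
Doing the same to "ldark": "ld".

ld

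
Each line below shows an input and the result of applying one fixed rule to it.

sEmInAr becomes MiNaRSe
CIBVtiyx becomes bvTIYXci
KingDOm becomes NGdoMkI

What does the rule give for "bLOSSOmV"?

ossoMvBl

Looking at the pairs, the operation is to move the first 2 characters to the end (rotate left by 2), then flip the case of every letter.
For "bLOSSOmV", step one produces "OSSOmVbL"; step two turns that into "ossoMvBl".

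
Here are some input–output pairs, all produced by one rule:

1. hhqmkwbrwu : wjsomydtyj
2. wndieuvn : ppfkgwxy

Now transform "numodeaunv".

xwoqfgcwpp

Rule — shift every letter 2 places forward in the alphabet (wrapping around), then swap the first and last characters.
"numodeaunv" → "pwoqfgcwpx" → "xwoqfgcwpp".
(Check on "wndieuvn": → "ypfkgwxp" → "ppfkgwxy" ✓)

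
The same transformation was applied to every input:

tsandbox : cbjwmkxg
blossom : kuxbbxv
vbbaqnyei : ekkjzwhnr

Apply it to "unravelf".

dwajenuo

In each case the input is transformed by: shift every letter 9 places forward in the alphabet (wrapping around).
For "unravelf" the result is "dwajenuo".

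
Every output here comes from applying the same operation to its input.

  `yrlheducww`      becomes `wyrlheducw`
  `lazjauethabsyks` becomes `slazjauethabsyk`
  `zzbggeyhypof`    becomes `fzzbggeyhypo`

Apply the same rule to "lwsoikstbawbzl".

llwsoikstbawbz

In each case the input is transformed by: move the last character to the front.
For "lwsoikstbawbzl" the result is "llwsoikstbawbz".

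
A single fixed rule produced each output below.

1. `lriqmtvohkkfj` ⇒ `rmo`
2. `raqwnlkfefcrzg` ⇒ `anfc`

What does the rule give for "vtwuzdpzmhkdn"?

The transformation: delete the last 3 characters, then keep one character in every 3, starting at position 2 (positions 2nd, 5th, 8th, ...).
"vtwuzdpzmhkdn" → "tzz".
(Check on "lriqmtvohkkfj": → "lriqmtvohk" → "rmo" ✓)

tzz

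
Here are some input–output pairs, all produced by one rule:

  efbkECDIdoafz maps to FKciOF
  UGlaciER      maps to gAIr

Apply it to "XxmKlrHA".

Each output is the input with this applied: flip the case of every letter, then keep every other character starting from the second (positions 2nd, 4th, 6th, ...).
Starting from "XxmKlrHA": after the first operation, "xXMkLRha"; after the second, "XkRa".
(Check on "UGlaciER": → "ugLACIer" → "gAIr" ✓)

XkRa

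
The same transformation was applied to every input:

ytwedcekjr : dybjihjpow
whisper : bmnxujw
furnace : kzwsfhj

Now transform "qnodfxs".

vstikcx

Looking at the pairs, the operation is to shift every letter 5 places forward in the alphabet (wrapping around).
On "qnodfxs" that produces "vstikcx".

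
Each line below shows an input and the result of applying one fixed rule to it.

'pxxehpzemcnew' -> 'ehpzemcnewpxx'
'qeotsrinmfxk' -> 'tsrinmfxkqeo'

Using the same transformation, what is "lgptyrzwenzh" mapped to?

tyrzwenzhlgp

The transformation: move the first 3 characters to the end (rotate left by 3).
For "lgptyrzwenzh" the result is "tyrzwenzhlgp".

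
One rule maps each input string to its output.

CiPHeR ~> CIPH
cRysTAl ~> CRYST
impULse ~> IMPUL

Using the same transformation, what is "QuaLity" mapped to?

QUALI

In each case the input is transformed by: delete the last 2 characters, then convert every letter to uppercase.
Starting from "QuaLity": after the first operation, "QuaLi"; after the second, "QUALI".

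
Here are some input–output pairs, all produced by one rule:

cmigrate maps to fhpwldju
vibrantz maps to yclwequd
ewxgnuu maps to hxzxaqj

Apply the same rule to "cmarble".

fhpodeu

Each output is the input with this applied: take characters alternately from the front and the back (1st, last, 2nd, 2nd-last, ...), then shift every letter 3 places forward in the alphabet (wrapping around).
Working it through for "cmarble": intermediate "cemlabr", final "fhpodeu".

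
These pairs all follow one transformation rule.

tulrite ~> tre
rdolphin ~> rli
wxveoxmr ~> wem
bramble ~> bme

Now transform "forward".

fwd

What's happening: keep one character in every 3, starting at position 1 (positions 1st, 4th, 7th, ...).
On "forward" that produces "fwd".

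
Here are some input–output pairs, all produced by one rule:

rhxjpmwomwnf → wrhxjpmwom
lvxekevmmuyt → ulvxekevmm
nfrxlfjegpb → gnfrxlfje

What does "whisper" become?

pwhis

The pattern: delete the last 2 characters, then move the last character to the front.
Working it through for "whisper": intermediate "whisp", final "pwhis".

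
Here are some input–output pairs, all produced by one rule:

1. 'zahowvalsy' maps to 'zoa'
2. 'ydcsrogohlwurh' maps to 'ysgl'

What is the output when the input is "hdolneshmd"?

In each case the input is transformed by: move the last 2 characters to the front (rotate right by 2), then keep one character in every 3, starting at position 3 (positions 3rd, 6th, 9th, ...).
Starting from "hdolneshmd": after the first operation, "mdhdolnesh"; after the second, "hls".

hls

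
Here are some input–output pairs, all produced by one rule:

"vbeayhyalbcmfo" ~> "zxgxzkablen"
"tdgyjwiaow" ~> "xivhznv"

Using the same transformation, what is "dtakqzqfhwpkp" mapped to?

What's happening: delete the first 3 characters, then shift every letter 1 place backward in the alphabet (wrapping around).
Applying that to "dtakqzqfhwpkp" gives "jpypegvojo".

jpypegvojo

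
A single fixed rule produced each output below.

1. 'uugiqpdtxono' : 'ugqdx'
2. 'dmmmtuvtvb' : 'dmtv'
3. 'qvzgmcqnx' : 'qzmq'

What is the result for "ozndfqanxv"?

The pattern: keep every other character starting from the first (positions 1st, 3rd, 5th, ...), then delete the last character.
On "ozndfqanxv": the first step gives "onfax", and the second then gives "onfa".

onfa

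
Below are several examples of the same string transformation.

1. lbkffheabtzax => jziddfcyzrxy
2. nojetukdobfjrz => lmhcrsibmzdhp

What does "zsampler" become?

xqyknjc

In each case the input is transformed by: shift every letter 2 places backward in the alphabet (wrapping around), then delete the last character.
On "zsampler" that produces "xqyknjc".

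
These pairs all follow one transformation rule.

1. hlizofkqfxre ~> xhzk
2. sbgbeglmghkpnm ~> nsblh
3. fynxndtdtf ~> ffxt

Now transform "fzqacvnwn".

In each case the input is transformed by: keep one character in every 3, starting at position 1 (positions 1st, 4th, 7th, ...), then move the last character to the front.
For "fzqacvnwn", step one produces "fan"; step two turns that into "nfa".

nfa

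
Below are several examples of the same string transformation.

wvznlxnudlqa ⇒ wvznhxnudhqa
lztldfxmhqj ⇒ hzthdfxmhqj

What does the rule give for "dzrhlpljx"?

The rule is to replace every "l" with "h".
Doing the same to "dzrhlpljx": "dzrhhphjx".

dzrhhphjx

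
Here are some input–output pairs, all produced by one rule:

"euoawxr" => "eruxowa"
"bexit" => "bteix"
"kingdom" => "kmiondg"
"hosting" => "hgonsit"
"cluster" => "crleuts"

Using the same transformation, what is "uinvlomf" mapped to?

Rule — take characters alternately from the front and the back (1st, last, 2nd, 2nd-last, ...).
Doing the same to "uinvlomf": "ufimnovl".

ufimnovl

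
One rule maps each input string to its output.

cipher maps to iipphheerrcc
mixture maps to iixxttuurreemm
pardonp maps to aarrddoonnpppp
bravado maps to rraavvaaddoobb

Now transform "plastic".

The pattern: double every character, then move the first 2 characters to the end (rotate left by 2).
"plastic" → "ppllaassttiicc" → "llaassttiiccpp".

llaassttiiccpp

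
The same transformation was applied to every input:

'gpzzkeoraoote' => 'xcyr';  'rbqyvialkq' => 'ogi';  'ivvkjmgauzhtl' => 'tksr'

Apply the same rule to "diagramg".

The pattern: keep one character in every 3, starting at position 3 (positions 3rd, 6th, 9th, ...), then shift every letter 2 places backward in the alphabet (wrapping around).
On "diagramg": the first step gives "aa", and the second then gives "yy".

yy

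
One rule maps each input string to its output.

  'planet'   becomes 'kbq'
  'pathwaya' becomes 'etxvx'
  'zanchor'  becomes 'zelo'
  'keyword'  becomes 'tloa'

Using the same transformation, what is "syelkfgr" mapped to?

What's happening: delete the first 3 characters, then shift every letter 3 places backward in the alphabet (wrapping around).
On "syelkfgr" that produces "ihcdo".
(Check on "zanchor": → "chor" → "zelo" ✓)

ihcdo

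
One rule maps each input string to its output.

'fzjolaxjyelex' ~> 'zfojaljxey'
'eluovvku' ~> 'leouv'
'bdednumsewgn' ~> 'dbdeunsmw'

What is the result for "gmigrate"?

Looking at the pairs, the operation is to swap each adjacent pair of characters (1↔2, 3↔4, ...), then delete the last 3 characters.
Working it through for "gmigrate": intermediate "mggiaret", final "mggia".
(Check on "eluovvku": → "leouvvuk" → "leouv" ✓)

mggia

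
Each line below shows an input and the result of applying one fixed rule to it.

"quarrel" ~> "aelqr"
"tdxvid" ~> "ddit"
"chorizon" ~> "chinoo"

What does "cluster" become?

celrs

The transformation: sort the characters into alphabetical order, then delete the last 2 characters.
Working it through for "cluster": intermediate "celrstu", final "celrs".
(Check on "tdxvid": → "dditvx" → "ddit" ✓)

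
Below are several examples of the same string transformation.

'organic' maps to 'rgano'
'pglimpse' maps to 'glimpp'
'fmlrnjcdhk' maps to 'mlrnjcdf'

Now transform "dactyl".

The pattern: delete the last 2 characters, then move the first character to the end.
"dactyl" → "dact" → "actd".
(Check on "fmlrnjcdhk": → "fmlrnjcd" → "mlrnjcdf" ✓)

actd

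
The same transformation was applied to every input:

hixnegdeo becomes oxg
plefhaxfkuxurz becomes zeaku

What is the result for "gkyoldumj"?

jyd

What's happening: move the last character to the front, then keep one character in every 3, starting at position 1 (positions 1st, 4th, 7th, ...).
On "gkyoldumj": the first step gives "jgkyoldum", and the second then gives "jyd".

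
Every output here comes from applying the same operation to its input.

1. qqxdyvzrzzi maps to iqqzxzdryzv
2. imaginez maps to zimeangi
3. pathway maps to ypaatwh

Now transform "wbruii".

The pattern: swap the first and last characters, then take characters alternately from the front and the back (1st, last, 2nd, 2nd-last, ...).
Starting from "wbruii": after the first operation, "ibruiw"; after the second, "iwbiru".

iwbiru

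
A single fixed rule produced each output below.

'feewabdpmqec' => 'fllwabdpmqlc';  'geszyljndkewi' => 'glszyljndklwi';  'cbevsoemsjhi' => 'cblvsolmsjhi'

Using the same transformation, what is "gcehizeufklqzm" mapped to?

gclhizlufklqzm

Each output is the input with this applied: replace every "e" with "l".
"gcehizeufklqzm" → "gclhizlufklqzm".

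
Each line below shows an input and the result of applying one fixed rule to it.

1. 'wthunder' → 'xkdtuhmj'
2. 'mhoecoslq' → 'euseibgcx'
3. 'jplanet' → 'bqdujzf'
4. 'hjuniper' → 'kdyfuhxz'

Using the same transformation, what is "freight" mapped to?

uywxjvh

What's happening: move the first 2 characters to the end (rotate left by 2), then shift every letter 10 places backward in the alphabet (wrapping around).
On "freight": the first step gives "eightfr", and the second then gives "uywxjvh".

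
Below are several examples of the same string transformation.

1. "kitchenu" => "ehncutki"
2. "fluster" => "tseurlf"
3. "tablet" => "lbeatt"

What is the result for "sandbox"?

bdonxas

Looking at the pairs, the operation is to move the last 3 characters to the front (rotate right by 3), then take characters alternately from the front and the back (1st, last, 2nd, 2nd-last, ...).
Working it through for "sandbox": intermediate "boxsand", final "bdonxas".
(Check on "tablet": → "lettab" → "lbeatt" ✓)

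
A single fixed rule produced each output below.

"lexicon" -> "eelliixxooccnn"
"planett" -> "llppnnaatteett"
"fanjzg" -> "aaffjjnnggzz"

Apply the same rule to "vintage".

iivvttnnggaaee

What's happening: swap each adjacent pair of characters (1↔2, 3↔4, ...), then double every character.
For "vintage", step one produces "ivtngae"; step two turns that into "iivvttnnggaaee".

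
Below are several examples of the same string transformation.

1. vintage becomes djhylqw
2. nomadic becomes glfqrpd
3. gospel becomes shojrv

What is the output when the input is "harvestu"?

Looking at the pairs, the operation is to move the last 3 characters to the front (rotate right by 3), then shift every letter 3 places forward in the alphabet (wrapping around).
Working it through for "harvestu": intermediate "stuharve", final "vwxkduyh".
(Check on "gospel": → "pelgos" → "shojrv" ✓)

vwxkduyh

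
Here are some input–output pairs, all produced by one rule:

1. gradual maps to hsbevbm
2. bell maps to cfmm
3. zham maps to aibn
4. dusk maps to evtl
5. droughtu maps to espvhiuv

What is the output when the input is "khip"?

lijq

The pattern: shift every letter 1 place forward in the alphabet (wrapping around).
On "khip" that produces "lijq".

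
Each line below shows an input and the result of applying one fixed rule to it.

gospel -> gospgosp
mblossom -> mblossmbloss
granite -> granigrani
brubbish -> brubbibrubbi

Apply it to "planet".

Each output is the input with this applied: delete the last 2 characters, then write the whole string twice.
Applying both steps to "planet": "plan", then "planplan".

planplan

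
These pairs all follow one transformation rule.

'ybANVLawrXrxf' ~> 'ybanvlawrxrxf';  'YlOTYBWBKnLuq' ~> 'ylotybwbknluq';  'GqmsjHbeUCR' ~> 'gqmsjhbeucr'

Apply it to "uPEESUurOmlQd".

The pattern: convert every letter to lowercase.
Doing the same to "uPEESUurOmlQd": "upeesuuromlqd".

upeesuuromlqd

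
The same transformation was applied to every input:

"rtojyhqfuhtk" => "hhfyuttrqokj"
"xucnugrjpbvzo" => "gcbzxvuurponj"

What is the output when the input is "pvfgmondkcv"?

fdcvvponmkg

Each output is the input with this applied: sort the characters into reverse alphabetical order, then move the last 3 characters to the front (rotate right by 3).
For "pvfgmondkcv", step one produces "vvponmkgfdc"; step two turns that into "fdcvvponmkg".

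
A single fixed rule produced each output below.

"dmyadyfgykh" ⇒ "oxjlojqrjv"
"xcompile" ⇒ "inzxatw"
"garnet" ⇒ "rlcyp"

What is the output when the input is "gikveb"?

rtvgp

Each output is the input with this applied: shift every letter 11 places forward in the alphabet (wrapping around), then delete the last character.
For "gikveb", step one produces "rtvgpm"; step two turns that into "rtvgp".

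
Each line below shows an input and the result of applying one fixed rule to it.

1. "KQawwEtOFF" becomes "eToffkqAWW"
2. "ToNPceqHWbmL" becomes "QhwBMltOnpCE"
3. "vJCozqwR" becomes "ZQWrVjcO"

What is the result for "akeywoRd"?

WOrDAKEY

The pattern: swap the front and back halves of the string, then flip the case of every letter.
"akeywoRd" → "woRdakey" → "WOrDAKEY".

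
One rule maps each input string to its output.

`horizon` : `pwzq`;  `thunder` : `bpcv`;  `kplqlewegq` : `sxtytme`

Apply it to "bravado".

jzid

What's happening: delete the last 3 characters, then shift every letter 8 places forward in the alphabet (wrapping around).
Starting from "bravado": after the first operation, "brav"; after the second, "jzid".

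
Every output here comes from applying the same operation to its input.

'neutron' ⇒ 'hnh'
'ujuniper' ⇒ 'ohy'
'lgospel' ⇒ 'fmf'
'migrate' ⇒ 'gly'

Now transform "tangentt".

In each case the input is transformed by: keep one character in every 3, starting at position 1 (positions 1st, 4th, 7th, ...), then shift every letter 6 places backward in the alphabet (wrapping around).
Starting from "tangentt": after the first operation, "tgt"; after the second, "nan".
(Check on "lgospel": → "lsl" → "fmf" ✓)

nan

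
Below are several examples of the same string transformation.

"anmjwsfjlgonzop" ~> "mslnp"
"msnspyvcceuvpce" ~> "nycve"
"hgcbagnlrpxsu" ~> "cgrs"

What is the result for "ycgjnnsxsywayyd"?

gnsad

What's happening: keep one character in every 3, starting at position 3 (positions 3rd, 6th, 9th, ...).
For "ycgjnnsxsywayyd" the result is "gnsad".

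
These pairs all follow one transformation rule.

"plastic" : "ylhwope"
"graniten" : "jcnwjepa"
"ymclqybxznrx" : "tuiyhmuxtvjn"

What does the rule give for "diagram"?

izewcnw

Each output is the input with this applied: move the last character to the front, then shift every letter 4 places backward in the alphabet (wrapping around).
"diagram" → "mdiagra" → "izewcnw".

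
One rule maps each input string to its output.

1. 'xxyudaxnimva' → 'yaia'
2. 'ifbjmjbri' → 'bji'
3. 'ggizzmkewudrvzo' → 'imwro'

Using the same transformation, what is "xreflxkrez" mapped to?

exe

Each output is the input with this applied: keep one character in every 3, starting at position 3 (positions 3rd, 6th, 9th, ...).
For "xreflxkrez" the result is "exe".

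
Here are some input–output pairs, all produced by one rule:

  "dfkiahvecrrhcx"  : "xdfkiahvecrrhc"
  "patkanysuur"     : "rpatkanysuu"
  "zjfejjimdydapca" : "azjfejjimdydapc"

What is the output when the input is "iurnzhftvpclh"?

hiurnzhftvpcl

The rule is to move the last character to the front.
"iurnzhftvpclh" → "hiurnzhftvpcl".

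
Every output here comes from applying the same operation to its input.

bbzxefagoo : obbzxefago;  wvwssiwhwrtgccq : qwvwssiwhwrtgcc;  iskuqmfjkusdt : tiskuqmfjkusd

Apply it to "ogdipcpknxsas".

sogdipcpknxsa

What's happening: move the last character to the front.
For "ogdipcpknxsas" the result is "sogdipcpknxsa".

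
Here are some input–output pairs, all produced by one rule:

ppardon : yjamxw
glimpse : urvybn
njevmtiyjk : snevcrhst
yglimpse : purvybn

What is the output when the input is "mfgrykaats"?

Each output is the input with this applied: delete the first character, then shift every letter 9 places forward in the alphabet (wrapping around).
"mfgrykaats" → "opahtjjcb".
(Check on "glimpse": → "limpse" → "urvybn" ✓)

opahtjjcb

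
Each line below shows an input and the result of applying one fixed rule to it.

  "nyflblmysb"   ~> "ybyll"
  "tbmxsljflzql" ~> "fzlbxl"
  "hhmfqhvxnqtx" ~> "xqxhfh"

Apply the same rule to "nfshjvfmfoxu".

In each case the input is transformed by: keep every other character starting from the second (positions 2nd, 4th, 6th, ...), then move the first 3 characters to the end (rotate left by 3).
Starting from "nfshjvfmfoxu": after the first operation, "fhvmou"; after the second, "moufhv".

moufhv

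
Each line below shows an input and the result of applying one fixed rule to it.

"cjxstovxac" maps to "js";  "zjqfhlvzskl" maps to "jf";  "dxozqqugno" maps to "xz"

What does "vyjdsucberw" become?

yd

What's happening: keep every other character starting from the second (positions 2nd, 4th, 6th, ...), then delete the last 3 characters.
On "vyjdsucberw" that produces "yd".
(Check on "zjqfhlvzskl": → "jflzk" → "jf" ✓)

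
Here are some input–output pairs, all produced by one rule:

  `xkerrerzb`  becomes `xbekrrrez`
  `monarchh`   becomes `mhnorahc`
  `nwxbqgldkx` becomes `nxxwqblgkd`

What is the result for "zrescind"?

What's happening: move the last character to the front, then swap each adjacent pair of characters (1↔2, 3↔4, ...).
Applying both steps to "zrescind": "dzrescin", then "zdercsni".

zdercsni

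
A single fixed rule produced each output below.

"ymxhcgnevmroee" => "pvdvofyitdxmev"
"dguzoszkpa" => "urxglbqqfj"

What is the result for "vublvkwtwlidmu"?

The pattern: take characters alternately from the front and the back (1st, last, 2nd, 2nd-last, ...), then shift every letter 9 places backward in the alphabet (wrapping around).
For "vublvkwtwlidmu", step one produces "vuumbdlivlkwwt"; step two turns that into "mlldsuczmcbnnk".
(Check on "dguzoszkpa": → "dagpukzzos" → "urxglbqqfj" ✓)

mlldsuczmcbnnk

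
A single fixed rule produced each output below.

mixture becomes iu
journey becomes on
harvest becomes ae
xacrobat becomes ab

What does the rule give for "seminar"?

Looking at the pairs, the operation is to take characters alternately from the front and the back (1st, last, 2nd, 2nd-last, ...), then keep one character in every 3, starting at position 3 (positions 3rd, 6th, 9th, ...).
Working it through for "seminar": intermediate "sreamni", final "en".

en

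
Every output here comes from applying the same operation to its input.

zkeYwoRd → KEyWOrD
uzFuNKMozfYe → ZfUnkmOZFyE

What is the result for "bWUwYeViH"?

wuWyEvIh

Each output is the input with this applied: delete the first character, then flip the case of every letter.
Starting from "bWUwYeViH": after the first operation, "WUwYeViH"; after the second, "wuWyEvIh".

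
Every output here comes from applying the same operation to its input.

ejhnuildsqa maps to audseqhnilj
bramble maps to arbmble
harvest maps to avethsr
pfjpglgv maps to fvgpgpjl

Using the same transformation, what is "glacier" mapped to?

What's happening: sort the characters into alphabetical order, then take characters alternately from the front and the back (1st, last, 2nd, 2nd-last, ...).
Applying both steps to "glacier": "acegilr", then "arcleig".

arcleig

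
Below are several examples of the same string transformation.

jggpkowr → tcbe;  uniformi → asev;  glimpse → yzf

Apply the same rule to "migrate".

Looking at the pairs, the operation is to shift every letter 13 places forward in the alphabet (wrapping around) — i.e. ROT13, then keep every other character starting from the second (positions 2nd, 4th, 6th, ...).
For "migrate", step one produces "zvtengr"; step two turns that into "veg".
(Check on "uniformi": → "havsbezv" → "asev" ✓)

veg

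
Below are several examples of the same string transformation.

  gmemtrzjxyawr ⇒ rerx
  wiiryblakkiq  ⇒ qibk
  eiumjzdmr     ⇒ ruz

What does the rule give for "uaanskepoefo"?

Rule — move the last 3 characters to the front (rotate right by 3), then keep one character in every 3, starting at position 3 (positions 3rd, 6th, 9th, ...).
Applying both steps to "uaanskepoefo": "efouaanskepo", then "oako".

oako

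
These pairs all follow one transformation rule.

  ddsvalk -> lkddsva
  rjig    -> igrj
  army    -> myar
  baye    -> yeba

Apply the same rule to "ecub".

ubec

Rule — move the last 2 characters to the front (rotate right by 2).
For "ecub" the result is "ubec".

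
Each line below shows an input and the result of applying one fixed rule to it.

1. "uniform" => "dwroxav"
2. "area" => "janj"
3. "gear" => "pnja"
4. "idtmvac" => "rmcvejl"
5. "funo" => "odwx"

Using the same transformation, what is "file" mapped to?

orun

Each output is the input with this applied: shift every letter 9 places forward in the alphabet (wrapping around).
Applying that to "file" gives "orun".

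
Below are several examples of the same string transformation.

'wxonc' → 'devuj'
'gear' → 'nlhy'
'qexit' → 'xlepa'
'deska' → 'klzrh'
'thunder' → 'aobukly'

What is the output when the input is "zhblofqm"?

In each case the input is transformed by: shift every letter 7 places forward in the alphabet (wrapping around).
"zhblofqm" → "goisvmxt".

goisvmxt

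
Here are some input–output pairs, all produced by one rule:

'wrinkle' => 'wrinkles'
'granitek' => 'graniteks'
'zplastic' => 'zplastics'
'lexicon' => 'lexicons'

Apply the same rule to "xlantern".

xlanterns

In each case the input is transformed by: append "s".
Doing the same to "xlantern": "xlanterns".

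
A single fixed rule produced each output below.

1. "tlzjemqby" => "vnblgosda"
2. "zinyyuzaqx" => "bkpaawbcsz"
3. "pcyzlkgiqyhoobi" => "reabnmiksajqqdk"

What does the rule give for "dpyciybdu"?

fraekadfw

Looking at the pairs, the operation is to shift every letter 2 places forward in the alphabet (wrapping around).
Doing the same to "dpyciybdu": "fraekadfw".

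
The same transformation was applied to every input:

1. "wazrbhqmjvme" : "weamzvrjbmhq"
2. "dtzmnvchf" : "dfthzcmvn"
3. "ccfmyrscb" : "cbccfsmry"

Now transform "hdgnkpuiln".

hndlginukp

Each output is the input with this applied: take characters alternately from the front and the back (1st, last, 2nd, 2nd-last, ...).
Doing the same to "hdgnkpuiln": "hndlginukp".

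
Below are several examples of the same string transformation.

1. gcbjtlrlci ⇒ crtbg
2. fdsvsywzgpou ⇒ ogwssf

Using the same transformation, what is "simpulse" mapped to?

sums

The rule is to keep every other character starting from the first (positions 1st, 3rd, 5th, ...), then reverse the string.
"simpulse" → "smus" → "sums".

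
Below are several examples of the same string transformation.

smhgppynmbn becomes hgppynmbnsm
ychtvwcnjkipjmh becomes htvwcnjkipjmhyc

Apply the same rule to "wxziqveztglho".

The rule is to move the first 2 characters to the end (rotate left by 2).
So "wxziqveztglho" becomes "ziqveztglhowx".

ziqveztglhowx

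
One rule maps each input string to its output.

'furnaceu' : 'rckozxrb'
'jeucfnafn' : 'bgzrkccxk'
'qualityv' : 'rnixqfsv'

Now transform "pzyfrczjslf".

Each output is the input with this applied: shift every letter 3 places backward in the alphabet (wrapping around), then swap each adjacent pair of characters (1↔2, 3↔4, ...).
For "pzyfrczjslf", step one produces "mwvcozwgpic"; step two turns that into "wmcvzogwipc".

wmcvzogwipc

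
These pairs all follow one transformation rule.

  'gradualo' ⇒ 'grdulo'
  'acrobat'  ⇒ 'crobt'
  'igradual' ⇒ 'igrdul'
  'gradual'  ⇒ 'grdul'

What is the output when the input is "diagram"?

digrm

The rule is to remove every "a".
Doing the same to "diagram": "digrm".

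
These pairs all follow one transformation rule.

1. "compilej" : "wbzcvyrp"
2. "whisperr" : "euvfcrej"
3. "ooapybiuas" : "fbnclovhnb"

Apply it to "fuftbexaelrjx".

khsgorknryews

The transformation: swap the first and last characters, then shift every letter 13 places forward in the alphabet (wrapping around) — i.e. ROT13.
Working it through for "fuftbexaelrjx": intermediate "xuftbexaelrjf", final "khsgorknryews".
(Check on "ooapybiuas": → "soapybiuao" → "fbnclovhnb" ✓)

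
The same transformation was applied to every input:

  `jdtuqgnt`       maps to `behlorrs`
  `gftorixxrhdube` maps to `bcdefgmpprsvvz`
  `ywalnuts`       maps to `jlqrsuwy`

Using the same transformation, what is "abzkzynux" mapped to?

The pattern: shift every letter 2 places backward in the alphabet (wrapping around), then sort the characters into alphabetical order.
For "abzkzynux" the result is "ilsvwxxyz".

ilsvwxxyz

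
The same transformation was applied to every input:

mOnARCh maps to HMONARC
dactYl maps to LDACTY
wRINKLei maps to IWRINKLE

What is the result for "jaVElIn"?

NJAVELI

Looking at the pairs, the operation is to move the last character to the front, then convert every letter to uppercase.
Working it through for "jaVElIn": intermediate "njaVElI", final "NJAVELI".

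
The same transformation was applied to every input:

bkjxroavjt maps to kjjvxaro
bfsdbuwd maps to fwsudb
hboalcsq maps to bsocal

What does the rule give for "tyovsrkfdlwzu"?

In each case the input is transformed by: take characters alternately from the front and the back (1st, last, 2nd, 2nd-last, ...), then delete the first 2 characters.
Working it through for "tyovsrkfdlwzu": intermediate "tuyzowvlsdrfk", final "yzowvlsdrfk".

yzowvlsdrfk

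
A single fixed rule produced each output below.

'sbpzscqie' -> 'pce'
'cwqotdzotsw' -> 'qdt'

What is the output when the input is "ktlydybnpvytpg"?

lypt

In each case the input is transformed by: keep one character in every 3, starting at position 3 (positions 3rd, 6th, 9th, ...).
Applying that to "ktlydybnpvytpg" gives "lypt".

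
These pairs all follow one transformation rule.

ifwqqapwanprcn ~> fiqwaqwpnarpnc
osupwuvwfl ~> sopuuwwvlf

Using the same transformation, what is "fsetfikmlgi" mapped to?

What's happening: swap each adjacent pair of characters (1↔2, 3↔4, ...).
For "fsetfikmlgi" the result is "sfteifmkgli".

sfteifmkgli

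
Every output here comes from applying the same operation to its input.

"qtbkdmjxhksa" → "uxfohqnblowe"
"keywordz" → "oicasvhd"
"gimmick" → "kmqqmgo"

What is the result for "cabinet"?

The transformation: shift every letter 4 places forward in the alphabet (wrapping around).
For "cabinet" the result is "gefmrix".

gefmrix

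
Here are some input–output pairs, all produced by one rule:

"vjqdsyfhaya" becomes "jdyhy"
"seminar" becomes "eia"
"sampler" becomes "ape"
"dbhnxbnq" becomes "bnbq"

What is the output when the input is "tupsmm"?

usm

What's happening: keep every other character starting from the second (positions 2nd, 4th, 6th, ...).
"tupsmm" → "usm".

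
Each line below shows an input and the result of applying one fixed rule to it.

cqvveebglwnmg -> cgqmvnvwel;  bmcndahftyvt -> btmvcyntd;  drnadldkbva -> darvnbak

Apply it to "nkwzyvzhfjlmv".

The pattern: take characters alternately from the front and the back (1st, last, 2nd, 2nd-last, ...), then delete the last 3 characters.
Working it through for "nkwzyvzhfjlmv": intermediate "nvkmwlzjyfvhz", final "nvkmwlzjyf".
(Check on "drnadldkbva": → "darvnbakddl" → "darvnbak" ✓)

nvkmwlzjyf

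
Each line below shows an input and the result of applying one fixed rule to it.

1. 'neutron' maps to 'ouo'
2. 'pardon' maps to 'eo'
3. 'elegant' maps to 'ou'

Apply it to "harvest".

The rule is to shift every letter 1 place forward in the alphabet (wrapping around), then keep only the vowels.
"harvest" → "ibswftu" → "iu".

iu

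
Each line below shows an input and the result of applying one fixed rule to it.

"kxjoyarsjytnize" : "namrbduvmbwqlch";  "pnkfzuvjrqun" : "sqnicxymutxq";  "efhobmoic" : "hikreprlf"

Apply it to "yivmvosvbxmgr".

The rule is to shift every letter 3 places forward in the alphabet (wrapping around).
On "yivmvosvbxmgr" that produces "blypyrvyeapju".

blypyrvyeapju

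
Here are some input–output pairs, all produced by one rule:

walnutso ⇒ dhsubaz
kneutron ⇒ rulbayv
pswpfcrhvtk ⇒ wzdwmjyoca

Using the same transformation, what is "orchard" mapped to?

vyjohy

The pattern: shift every letter 7 places forward in the alphabet (wrapping around), then delete the last character.
Working it through for "orchard": intermediate "vyjohyk", final "vyjohy".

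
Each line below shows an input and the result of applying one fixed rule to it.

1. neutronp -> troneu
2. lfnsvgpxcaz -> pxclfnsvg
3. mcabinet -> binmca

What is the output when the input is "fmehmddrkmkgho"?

mkgfmehmddrk

The rule is to delete the last 2 characters, then move the last 3 characters to the front (rotate right by 3).
For "fmehmddrkmkgho", step one produces "fmehmddrkmkg"; step two turns that into "mkgfmehmddrk".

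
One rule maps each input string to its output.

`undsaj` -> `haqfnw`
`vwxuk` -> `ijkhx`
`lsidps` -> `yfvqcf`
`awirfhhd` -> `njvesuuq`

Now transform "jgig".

Rule — shift every letter 13 places forward in the alphabet (wrapping around) — i.e. ROT13.
"jgig" → "wtvt".

wtvt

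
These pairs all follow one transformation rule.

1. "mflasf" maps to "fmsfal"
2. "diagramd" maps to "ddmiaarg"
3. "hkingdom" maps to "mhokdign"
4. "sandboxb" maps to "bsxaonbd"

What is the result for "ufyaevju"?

Rule — take characters alternately from the front and the back (1st, last, 2nd, 2nd-last, ...), then swap each adjacent pair of characters (1↔2, 3↔4, ...).
"ufyaevju" → "uufjyvae" → "uujfvyea".

uujfvyea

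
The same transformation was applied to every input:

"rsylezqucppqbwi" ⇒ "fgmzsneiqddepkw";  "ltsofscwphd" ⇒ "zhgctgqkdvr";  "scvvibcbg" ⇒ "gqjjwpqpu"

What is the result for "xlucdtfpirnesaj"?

lziqrhtdwfbsgox

The rule is to shift every letter 12 places backward in the alphabet (wrapping around).
For "xlucdtfpirnesaj" the result is "lziqrhtdwfbsgox".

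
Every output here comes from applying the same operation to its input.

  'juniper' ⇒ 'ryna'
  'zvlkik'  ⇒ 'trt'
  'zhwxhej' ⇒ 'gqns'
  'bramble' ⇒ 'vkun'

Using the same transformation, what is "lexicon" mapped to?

In each case the input is transformed by: shift every letter 9 places forward in the alphabet (wrapping around), then delete the first 3 characters.
On "lexicon": the first step gives "ungrlxw", and the second then gives "rlxw".

rlxw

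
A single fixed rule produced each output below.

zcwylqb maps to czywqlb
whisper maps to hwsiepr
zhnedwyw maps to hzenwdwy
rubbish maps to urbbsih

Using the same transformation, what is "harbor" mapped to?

ahbrro

What's happening: swap each adjacent pair of characters (1↔2, 3↔4, ...).
So "harbor" becomes "ahbrro".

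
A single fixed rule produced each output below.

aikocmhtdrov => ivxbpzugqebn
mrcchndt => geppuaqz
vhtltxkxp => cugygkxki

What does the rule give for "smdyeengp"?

czqlrratf

The rule is to swap the first and last characters, then shift every letter 13 places forward in the alphabet (wrapping around) — i.e. ROT13.
Applying both steps to "smdyeengp": "pmdyeengs", then "czqlrratf".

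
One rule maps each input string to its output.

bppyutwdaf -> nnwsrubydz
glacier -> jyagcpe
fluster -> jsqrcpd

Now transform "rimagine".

In each case the input is transformed by: move the first character to the end, then shift every letter 2 places backward in the alphabet (wrapping around).
Starting from "rimagine": after the first operation, "imaginer"; after the second, "gkyeglcp".

gkyeglcp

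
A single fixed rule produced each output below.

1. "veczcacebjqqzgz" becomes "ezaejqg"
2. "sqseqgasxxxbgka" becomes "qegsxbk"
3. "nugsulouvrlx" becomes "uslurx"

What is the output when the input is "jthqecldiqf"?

tqcdq

What's happening: keep every other character starting from the second (positions 2nd, 4th, 6th, ...).
On "jthqecldiqf" that produces "tqcdq".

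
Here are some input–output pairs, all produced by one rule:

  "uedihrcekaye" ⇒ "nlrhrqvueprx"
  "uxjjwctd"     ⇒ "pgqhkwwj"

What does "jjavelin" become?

yvawwnir

What's happening: move the last 3 characters to the front (rotate right by 3), then shift every letter 13 places forward in the alphabet (wrapping around) — i.e. ROT13.
On "jjavelin": the first step gives "linjjave", and the second then gives "yvawwnir".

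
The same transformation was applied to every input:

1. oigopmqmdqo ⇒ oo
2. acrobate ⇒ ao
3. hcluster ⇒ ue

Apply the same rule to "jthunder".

Rule — keep one character in every 3, starting at position 1 (positions 1st, 4th, 7th, ...), then keep only the vowels.
So "jthunder" becomes "ue".
(Check on "oigopmqmdqo": → "ooqq" → "oo" ✓)

ue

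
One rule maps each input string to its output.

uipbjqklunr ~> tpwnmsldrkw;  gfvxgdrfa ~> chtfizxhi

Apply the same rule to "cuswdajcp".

The pattern: shift every letter 2 places forward in the alphabet (wrapping around), then reverse the string.
Applying that to "cuswdajcp" gives "relcfyuwe".

relcfyuwe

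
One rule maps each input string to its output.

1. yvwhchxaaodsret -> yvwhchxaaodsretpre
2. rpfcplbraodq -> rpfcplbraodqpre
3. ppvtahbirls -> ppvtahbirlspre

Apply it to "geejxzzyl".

Rule — append "pre".
For "geejxzzyl" the result is "geejxzzylpre".

geejxzzylpre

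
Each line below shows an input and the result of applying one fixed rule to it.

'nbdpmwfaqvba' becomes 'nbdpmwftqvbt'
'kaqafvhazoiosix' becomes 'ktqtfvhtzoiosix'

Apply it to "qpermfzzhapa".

Looking at the pairs, the operation is to replace every "a" with "t".
So "qpermfzzhapa" becomes "qpermfzzhtpt".

qpermfzzhtpt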